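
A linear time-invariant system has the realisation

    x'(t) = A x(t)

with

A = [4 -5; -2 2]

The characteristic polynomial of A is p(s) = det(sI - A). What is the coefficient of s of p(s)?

-6

For a 2×2 matrix, det(sI - A) = s^2 - (tr A)s + det A.
tr A = 6, det A = -2.
So p(s) = s^2 - 6s - 2.
The coefficient of s is -6.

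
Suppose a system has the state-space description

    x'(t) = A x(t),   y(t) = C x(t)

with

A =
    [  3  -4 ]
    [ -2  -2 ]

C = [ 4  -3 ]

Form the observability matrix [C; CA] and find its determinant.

14

CA = [[18, -10]]
Observability matrix O = [C; CA] = [[4, -3], [18, -10]]
det(O) = 4·(-10) - (-3)·18 = -40 - (-54) = 14
Since det(O) ≠ 0, rank(O) = 2 and the system is completely observable.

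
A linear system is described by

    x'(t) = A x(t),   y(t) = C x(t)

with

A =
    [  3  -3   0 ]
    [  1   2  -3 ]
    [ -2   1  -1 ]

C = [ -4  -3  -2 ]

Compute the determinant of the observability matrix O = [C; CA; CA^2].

CA = [[-11, 4, 11]]
CA^2 = [[-51, 52, -23]]
Observability matrix O = [C; CA; CA^2] = [[-4, -3, -2], [-11, 4, 11], [-51, 52, -23]]
Expanding along the first row, det(O) = (-4)·(4·(-23) - 11·52) - (-3)·((-11)·(-23) - 11·(-51)) + (-2)·((-11)·52 - 4·(-51)) = (-4)·(-664) - (-3)·814 + (-2)·(-368) = 5834
Since det(O) ≠ 0, rank(O) = 3 and the system is completely observable.

5834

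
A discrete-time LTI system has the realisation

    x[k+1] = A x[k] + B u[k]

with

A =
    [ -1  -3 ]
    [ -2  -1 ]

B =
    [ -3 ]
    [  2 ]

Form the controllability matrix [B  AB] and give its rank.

2

AB = [[-3], [4]]
Controllability matrix C = [B  AB] = [[-3, -3], [2, 4]]
det(C) = (-3)·4 - (-3)·2 = -12 - (-6) = -6 ≠ 0, so rank(C) = 2.
rank(C) = 2 = n, so the pair (A, B) is completely controllable.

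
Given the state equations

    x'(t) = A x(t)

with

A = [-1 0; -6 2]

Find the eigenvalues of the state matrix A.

-1, 2

det(sI - A) = s^2 - (tr A)s + det A, with tr A = (-1) + 2 = 1 and det A = (-1)·2 - 0·(-6) = -2 - 0 = -2.
So p(s) = det(sI - A) = s^2 - s - 2.
Factor s^2 - s - 2: two numbers with sum 1 and product -2 are 2 and -1, so s^2 - s - 2 = (s - 2)(s + 1).
Hence p(s) = (s - 2) (s + 1), with roots -1, 2.
At least one eigenvalue has non-negative real part, so the system is not asymptotically stable.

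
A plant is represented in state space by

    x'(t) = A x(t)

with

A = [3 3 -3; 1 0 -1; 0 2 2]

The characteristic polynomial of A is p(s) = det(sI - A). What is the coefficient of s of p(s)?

Expand det(sI - A) for the 3×3 matrix.
p(s) = s^3 - 5s^2 + 5s + 6.
(Check: constant term = det(-A) = (-1)^3 det A = 6; coefficient of s^2 = -tr A = -5.)
The coefficient of s is 5.

5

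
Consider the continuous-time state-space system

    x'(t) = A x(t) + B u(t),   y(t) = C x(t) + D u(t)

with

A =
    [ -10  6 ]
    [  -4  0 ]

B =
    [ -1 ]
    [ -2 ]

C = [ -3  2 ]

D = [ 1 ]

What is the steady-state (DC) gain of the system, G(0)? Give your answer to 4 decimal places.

G(0) = C(-A)^{-1}B + D = -C A^{-1} B + D.
det A = 24, so A^{-1} = (1/24)·adj(A) = [[0, -1/4], [1/6, -5/12]]
A^{-1} B = [1/2, 2/3]^T
C A^{-1} B = -1/6
G(0) = D - C A^{-1} B = 1 - (-1/6) = 7/6 ≈ 1.1667

1.1667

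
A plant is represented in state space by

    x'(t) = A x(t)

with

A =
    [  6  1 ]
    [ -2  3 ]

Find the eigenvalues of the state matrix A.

4, 5

det(sI - A) = s^2 - (tr A)s + det A, with tr A = 6 + 3 = 9 and det A = 6·3 - 1·(-2) = 18 - (-2) = 20.
So p(s) = det(sI - A) = s^2 - 9s + 20.
Factor s^2 - 9s + 20: two numbers with sum 9 and product 20 are 5 and 4, so s^2 - 9s + 20 = (s - 5)(s - 4).
Hence p(s) = (s - 5) (s - 4), with roots 4, 5.
At least one eigenvalue has non-negative real part, so the system is not asymptotically stable.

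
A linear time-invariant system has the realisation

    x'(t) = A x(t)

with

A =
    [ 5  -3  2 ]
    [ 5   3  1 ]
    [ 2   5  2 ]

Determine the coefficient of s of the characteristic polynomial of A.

37

Expand det(sI - A) for the 3×3 matrix.
p(s) = s^3 - 10s^2 + 37s - 67.
(Check: constant term = det(-A) = (-1)^3 det A = -67; coefficient of s^2 = -tr A = -10.)
The coefficient of s is 37.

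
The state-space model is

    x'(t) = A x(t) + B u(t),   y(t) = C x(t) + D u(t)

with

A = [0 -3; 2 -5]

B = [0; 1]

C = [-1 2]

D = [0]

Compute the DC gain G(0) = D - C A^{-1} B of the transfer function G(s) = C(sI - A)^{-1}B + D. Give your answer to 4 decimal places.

G(0) = C(-A)^{-1}B + D = -C A^{-1} B + D.
det A = 6, so A^{-1} = (1/6)·adj(A) = [[-5/6, 1/2], [-1/3, 0]]
A^{-1} B = [1/2, 0]^T
C A^{-1} B = -1/2
G(0) = D - C A^{-1} B = 0 - (-1/2) = 1/2 ≈ 0.5000

0.5000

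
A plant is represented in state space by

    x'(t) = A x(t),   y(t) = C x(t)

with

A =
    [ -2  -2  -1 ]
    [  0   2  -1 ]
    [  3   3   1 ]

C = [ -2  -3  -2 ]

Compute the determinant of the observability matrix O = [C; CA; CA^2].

-225

CA = [[-2, -8, 3]]
CA^2 = [[13, -3, 13]]
Observability matrix O = [C; CA; CA^2] = [[-2, -3, -2], [-2, -8, 3], [13, -3, 13]]
Expanding along the first row, det(O) = (-2)·((-8)·13 - 3·(-3)) - (-3)·((-2)·13 - 3·13) + (-2)·((-2)·(-3) - (-8)·13) = (-2)·(-95) - (-3)·(-65) + (-2)·110 = -225
Since det(O) ≠ 0, rank(O) = 3 and the system is completely observable.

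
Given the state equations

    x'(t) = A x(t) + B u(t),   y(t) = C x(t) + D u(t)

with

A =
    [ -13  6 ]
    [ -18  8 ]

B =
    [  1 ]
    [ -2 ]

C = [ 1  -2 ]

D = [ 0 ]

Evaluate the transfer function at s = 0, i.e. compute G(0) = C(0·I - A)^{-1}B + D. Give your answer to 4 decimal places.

17.0000

G(0) = C(-A)^{-1}B + D = -C A^{-1} B + D.
det A = 4, so A^{-1} = (1/4)·adj(A) = [[2, -3/2], [9/2, -13/4]]
A^{-1} B = [5, 11]^T
C A^{-1} B = -17
G(0) = D - C A^{-1} B = 0 - (-17) = 17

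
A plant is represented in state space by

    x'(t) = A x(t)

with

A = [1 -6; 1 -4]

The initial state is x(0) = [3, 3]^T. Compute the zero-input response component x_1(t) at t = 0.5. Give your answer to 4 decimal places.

det(sI - A) = s^2 - (tr A)s + det A, with tr A = 1 + (-4) = -3 and det A = 1·(-4) - (-6)·1 = -4 - (-6) = 2.
So p(s) = det(sI - A) = s^2 + 3s + 2.
Factor s^2 + 3s + 2: two numbers with sum -3 and product 2 are -1 and -2, so s^2 + 3s + 2 = (s + 1)(s + 2).
Hence p(s) = (s + 1) (s + 2), with roots -2, -1.
The eigenvalues -2, -1 are distinct and real, so A is diagonalisable and x(t) = e^{At} x(0) = V diag(e^{λ_i t}) V^{-1} x(0), where the columns of V are the eigenvectors.
λ = -2: A - (-2)I = [[3, -6], [1, -2]]. Row 1 gives 3·v1 + (-6)·v2 = 0, so take v_1 = [-2, -1]^T.
λ = -1: A - (-1)I = [[2, -6], [1, -3]]. Row 1 gives 2·v1 + (-6)·v2 = 0, so take v_2 = [-3, -1]^T.
V = [v_1 v_2] = [[-2, -3], [-1, -1]] has det V = -1, so V^{-1} = adj(V)/det V = [[1, -3], [-1, 2]].
Modal coordinates z(0) = V^{-1} x(0): 1·3 + (-3)·3 = -6; (-1)·3 + 2·3 = 3; so z(0) = [-6, 3]^T.
x_1(t) = Σ_i (v_i)_1 · z_i(0) · e^{λ_i t} (row 1 of V times the modal terms).
x_1(0.5) = (-2)·(-6)·e^{-2·0.5} + (-3)·3·e^{-1·0.5} = 12·0.367879 + (-9)·0.606531 = -1.0442.

-1.0442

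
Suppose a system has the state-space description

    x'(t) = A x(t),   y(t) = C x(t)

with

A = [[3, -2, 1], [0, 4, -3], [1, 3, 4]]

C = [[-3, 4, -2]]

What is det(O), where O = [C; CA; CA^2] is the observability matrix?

3165

CA = [[-11, 16, -23]]
CA^2 = [[-56, 17, -151]]
Observability matrix O = [C; CA; CA^2] = [[-3, 4, -2], [-11, 16, -23], [-56, 17, -151]]
Expanding along the first row, det(O) = (-3)·(16·(-151) - (-23)·17) - 4·((-11)·(-151) - (-23)·(-56)) + (-2)·((-11)·17 - 16·(-56)) = (-3)·(-2025) - 4·373 + (-2)·709 = 3165
Since det(O) ≠ 0, rank(O) = 3 and the system is completely observable.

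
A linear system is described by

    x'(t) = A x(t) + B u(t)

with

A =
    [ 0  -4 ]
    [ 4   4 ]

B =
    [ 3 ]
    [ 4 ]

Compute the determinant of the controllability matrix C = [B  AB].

AB = [[-16], [28]]
Controllability matrix C = [B  AB] = [[3, -16], [4, 28]]
det(C) = 3·28 - (-16)·4 = 84 - (-64) = 148
Since det(C) ≠ 0, rank(C) = 2 and the system is completely controllable.

148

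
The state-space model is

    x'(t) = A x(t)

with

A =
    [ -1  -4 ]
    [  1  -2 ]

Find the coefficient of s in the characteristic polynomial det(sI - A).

For a 2×2 matrix, det(sI - A) = s^2 - (tr A)s + det A.
tr A = -3, det A = 6.
So p(s) = s^2 + 3s + 6.
The coefficient of s is 3.

3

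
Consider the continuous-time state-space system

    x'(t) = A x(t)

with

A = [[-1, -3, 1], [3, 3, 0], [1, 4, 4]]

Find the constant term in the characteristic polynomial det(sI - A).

-33

Expand det(sI - A) for the 3×3 matrix.
p(s) = s^3 - 6s^2 + 13s - 33.
(Check: constant term = det(-A) = (-1)^3 det A = -33; coefficient of s^2 = -tr A = -6.)
The constant term is -33.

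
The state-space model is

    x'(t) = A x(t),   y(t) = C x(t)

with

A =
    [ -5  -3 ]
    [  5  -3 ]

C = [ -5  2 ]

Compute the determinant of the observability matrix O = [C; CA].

-115

CA = [[35, 9]]
Observability matrix O = [C; CA] = [[-5, 2], [35, 9]]
det(O) = (-5)·9 - 2·35 = -45 - 70 = -115
Since det(O) ≠ 0, rank(O) = 2 and the system is completely observable.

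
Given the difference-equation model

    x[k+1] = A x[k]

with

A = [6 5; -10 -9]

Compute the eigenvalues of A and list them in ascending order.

det(zI - A) = z^2 - (tr A)z + det A, with tr A = 6 + (-9) = -3 and det A = 6·(-9) - 5·(-10) = -54 - (-50) = -4.
So p(z) = det(zI - A) = z^2 + 3z - 4.
Factor z^2 + 3z - 4: two numbers with sum -3 and product -4 are 1 and -4, so z^2 + 3z - 4 = (z - 1)(z + 4).
Hence p(z) = (z - 1) (z + 4), with roots -4, 1.

-4, 1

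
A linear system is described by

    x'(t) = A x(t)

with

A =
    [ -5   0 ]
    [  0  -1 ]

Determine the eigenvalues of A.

-5, -1

det(sI - A) = s^2 - (tr A)s + det A, with tr A = (-5) + (-1) = -6 and det A = (-5)·(-1) - 0·0 = 5 - 0 = 5.
So p(s) = det(sI - A) = s^2 + 6s + 5.
Factor s^2 + 6s + 5: two numbers with sum -6 and product 5 are -1 and -5, so s^2 + 6s + 5 = (s + 1)(s + 5).
Hence p(s) = (s + 1) (s + 5), with roots -5, -1.
All eigenvalues have negative real part, so the system is asymptotically stable.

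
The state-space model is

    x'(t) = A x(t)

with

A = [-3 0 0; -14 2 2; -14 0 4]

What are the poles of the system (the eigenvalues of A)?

det(sI - A) = s^3 - (tr A)s^2 + (M11 + M22 + M33)s - det A, where Mii is the 2×2 principal minor of A obtained by deleting row i and column i.
tr A = (-3) + 2 + 4 = 3; M11 = 2·4 - 2·0 = 8 - 0 = 8; M22 = (-3)·4 - 0·(-14) = -12 - 0 = -12; M33 = (-3)·2 - 0·(-14) = -6 - 0 = -6; sum of minors = -10.
det A = (-3)·(2·4 - 2·0) - 0·((-14)·4 - 2·(-14)) + 0·((-14)·0 - 2·(-14)) = (-3)·8 - 0·(-28) + 0·28 = -24.
So p(s) = det(sI - A) = s^3 - 3s^2 - 10s + 24.
Rational-root test: any integer root divides 24. Testing small divisors, s = 2 works: p(2) = 8 + (-12) + (-20) + 24 = 0, so (s - 2) is a factor.
Dividing, p(s) = (s - 2)(s^2 - s - 12).
Factor s^2 - s - 12: two numbers with sum 1 and product -12 are 4 and -3, so s^2 - s - 12 = (s - 4)(s + 3).
Hence p(s) = (s - 4) (s - 2) (s + 3), with roots -3, 2, 4.
At least one eigenvalue has non-negative real part, so the system is not asymptotically stable.

-3, 2, 4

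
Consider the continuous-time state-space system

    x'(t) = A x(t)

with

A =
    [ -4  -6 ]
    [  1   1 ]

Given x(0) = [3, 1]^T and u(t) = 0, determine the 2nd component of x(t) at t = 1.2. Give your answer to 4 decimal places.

1.3536

det(sI - A) = s^2 - (tr A)s + det A, with tr A = (-4) + 1 = -3 and det A = (-4)·1 - (-6)·1 = -4 - (-6) = 2.
So p(s) = det(sI - A) = s^2 + 3s + 2.
Factor s^2 + 3s + 2: two numbers with sum -3 and product 2 are -1 and -2, so s^2 + 3s + 2 = (s + 1)(s + 2).
Hence p(s) = (s + 1) (s + 2), with roots -2, -1.
The eigenvalues -2, -1 are distinct and real, so A is diagonalisable and x(t) = e^{At} x(0) = V diag(e^{λ_i t}) V^{-1} x(0), where the columns of V are the eigenvectors.
λ = -2: A - (-2)I = [[-2, -6], [1, 3]]. Row 1 gives (-2)·v1 + (-6)·v2 = 0, so take v_1 = [3, -1]^T.
λ = -1: A - (-1)I = [[-3, -6], [1, 2]]. Row 1 gives (-3)·v1 + (-6)·v2 = 0, so take v_2 = [-2, 1]^T.
V = [v_1 v_2] = [[3, -2], [-1, 1]] has det V = 1, so V^{-1} = adj(V)/det V = [[1, 2], [1, 3]].
Modal coordinates z(0) = V^{-1} x(0): 1·3 + 2·1 = 5; 1·3 + 3·1 = 6; so z(0) = [5, 6]^T.
x_2(t) = Σ_i (v_i)_2 · z_i(0) · e^{λ_i t} (row 2 of V times the modal terms).
x_2(1.2) = (-1)·5·e^{-2·1.2} + 1·6·e^{-1·1.2} = (-5)·0.090718 + 6·0.301194 = 1.3536.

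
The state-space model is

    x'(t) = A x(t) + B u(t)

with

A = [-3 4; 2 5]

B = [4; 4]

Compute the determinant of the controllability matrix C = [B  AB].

AB = [[4], [28]]
Controllability matrix C = [B  AB] = [[4, 4], [4, 28]]
det(C) = 4·28 - 4·4 = 112 - 16 = 96
Since det(C) ≠ 0, rank(C) = 2 and the system is completely controllable.

96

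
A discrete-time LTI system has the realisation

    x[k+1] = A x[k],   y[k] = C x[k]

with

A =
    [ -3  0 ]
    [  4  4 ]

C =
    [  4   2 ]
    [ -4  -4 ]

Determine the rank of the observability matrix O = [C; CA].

2

CA = [[-4, 8], [-4, -16]]
Observability matrix O = [C; CA] = [[4, 2], [-4, -4], [-4, 8], [-4, -16]]
Take the 2×2 submatrix of O formed by rows 1, 2: [[4, 2], [-4, -4]]. Its determinant is 4·(-4) - 2·(-4) = -16 - (-8) = -8 ≠ 0.
So rank(O) ≥ 2; since O has 2 columns, rank(O) = 2.
rank(O) = 2 = n, so the pair (A, C) is completely observable.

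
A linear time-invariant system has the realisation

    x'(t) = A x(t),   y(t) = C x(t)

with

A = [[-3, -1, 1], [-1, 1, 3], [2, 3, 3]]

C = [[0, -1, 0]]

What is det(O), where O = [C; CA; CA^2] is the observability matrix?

-35

CA = [[1, -1, -3]]
CA^2 = [[-8, -11, -11]]
Observability matrix O = [C; CA; CA^2] = [[0, -1, 0], [1, -1, -3], [-8, -11, -11]]
Expanding along the first row, det(O) = 0·((-1)·(-11) - (-3)·(-11)) - (-1)·(1·(-11) - (-3)·(-8)) + 0·(1·(-11) - (-1)·(-8)) = 0·(-22) - (-1)·(-35) + 0·(-19) = -35
Since det(O) ≠ 0, rank(O) = 3 and the system is completely observable.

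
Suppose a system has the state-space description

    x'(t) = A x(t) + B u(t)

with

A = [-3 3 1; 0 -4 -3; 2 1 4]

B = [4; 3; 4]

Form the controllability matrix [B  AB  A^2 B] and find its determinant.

-18570

AB = [[1], [-24], [27]]
A^2B = [[-48], [15], [86]]
Controllability matrix C = [B  AB  A^2B] = [[4, 1, -48], [3, -24, 15], [4, 27, 86]]
Expanding along the first row, det(C) = 4·((-24)·86 - 15·27) - 1·(3·86 - 15·4) + (-48)·(3·27 - (-24)·4) = 4·(-2469) - 1·198 + (-48)·177 = -18570
Since det(C) ≠ 0, rank(C) = 3 and the system is completely controllable.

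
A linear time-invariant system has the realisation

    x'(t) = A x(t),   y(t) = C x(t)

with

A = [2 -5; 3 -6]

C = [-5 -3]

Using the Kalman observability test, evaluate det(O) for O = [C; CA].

CA = [[-19, 43]]
Observability matrix O = [C; CA] = [[-5, -3], [-19, 43]]
det(O) = (-5)·43 - (-3)·(-19) = -215 - 57 = -272
Since det(O) ≠ 0, rank(O) = 2 and the system is completely observable.

-272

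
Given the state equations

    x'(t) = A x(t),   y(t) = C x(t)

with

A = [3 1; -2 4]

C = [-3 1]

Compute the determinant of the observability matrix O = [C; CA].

8

CA = [[-11, 1]]
Observability matrix O = [C; CA] = [[-3, 1], [-11, 1]]
det(O) = (-3)·1 - 1·(-11) = -3 - (-11) = 8
Since det(O) ≠ 0, rank(O) = 2 and the system is completely observable.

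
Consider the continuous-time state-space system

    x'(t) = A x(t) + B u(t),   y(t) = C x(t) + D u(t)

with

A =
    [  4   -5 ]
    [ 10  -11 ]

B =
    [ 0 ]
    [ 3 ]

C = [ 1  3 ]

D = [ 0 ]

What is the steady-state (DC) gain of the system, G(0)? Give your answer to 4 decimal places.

-8.5000

G(0) = C(-A)^{-1}B + D = -C A^{-1} B + D.
det A = 6, so A^{-1} = (1/6)·adj(A) = [[-11/6, 5/6], [-5/3, 2/3]]
A^{-1} B = [5/2, 2]^T
C A^{-1} B = 17/2
G(0) = D - C A^{-1} B = 0 - (17/2) = -17/2 ≈ -8.5000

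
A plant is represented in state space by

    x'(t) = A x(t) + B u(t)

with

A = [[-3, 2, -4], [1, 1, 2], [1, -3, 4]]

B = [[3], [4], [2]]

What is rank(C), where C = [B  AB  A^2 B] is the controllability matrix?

AB = [[-9], [11], [-1]]
A^2B = [[53], [0], [-46]]
Controllability matrix C = [B  AB  A^2B] = [[3, -9, 53], [4, 11, 0], [2, -1, -46]]
det(C) = 3·(11·(-46) - 0·(-1)) - (-9)·(4·(-46) - 0·2) + 53·(4·(-1) - 11·2) = 3·(-506) - (-9)·(-184) + 53·(-26) = -4552 ≠ 0, so rank(C) = 3.
rank(C) = 3 = n, so the pair (A, B) is completely controllable.

3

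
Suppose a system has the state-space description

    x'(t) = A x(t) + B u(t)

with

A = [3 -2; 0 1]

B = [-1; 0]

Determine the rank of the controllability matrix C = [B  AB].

1

AB = [[-3], [0]]
Controllability matrix C = [B  AB] = [[-1, -3], [0, 0]]
Every column of C is a scalar multiple of column 1 = [-1, 0] (multipliers 1, 3), so the columns span a one-dimensional space.
C ≠ 0, hence rank(C) = 1.
rank(C) = 1 < n = 2, so the pair (A, B) is not completely controllable.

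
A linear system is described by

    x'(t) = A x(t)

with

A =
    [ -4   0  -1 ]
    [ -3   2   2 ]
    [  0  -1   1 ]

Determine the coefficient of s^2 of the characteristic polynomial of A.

Expand det(sI - A) for the 3×3 matrix.
p(s) = s^3 + s^2 - 8s + 19.
(Check: constant term = det(-A) = (-1)^3 det A = 19; coefficient of s^2 = -tr A = 1.)
The coefficient of s^2 is 1.

1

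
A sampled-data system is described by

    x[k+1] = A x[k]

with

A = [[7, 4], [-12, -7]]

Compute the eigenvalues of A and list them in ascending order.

det(zI - A) = z^2 - (tr A)z + det A, with tr A = 7 + (-7) = 0 and det A = 7·(-7) - 4·(-12) = -49 - (-48) = -1.
So p(z) = det(zI - A) = z^2 - 1.
Factor z^2 - 1: two numbers with sum 0 and product -1 are 1 and -1, so z^2 - 1 = (z - 1)(z + 1).
Hence p(z) = (z - 1) (z + 1), with roots -1, 1.

-1, 1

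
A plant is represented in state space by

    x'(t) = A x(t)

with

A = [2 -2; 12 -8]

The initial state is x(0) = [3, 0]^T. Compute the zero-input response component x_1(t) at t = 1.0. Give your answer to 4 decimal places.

1.1081

det(sI - A) = s^2 - (tr A)s + det A, with tr A = 2 + (-8) = -6 and det A = 2·(-8) - (-2)·12 = -16 - (-24) = 8.
So p(s) = det(sI - A) = s^2 + 6s + 8.
Factor s^2 + 6s + 8: two numbers with sum -6 and product 8 are -2 and -4, so s^2 + 6s + 8 = (s + 2)(s + 4).
Hence p(s) = (s + 2) (s + 4), with roots -4, -2.
The eigenvalues -4, -2 are distinct and real, so A is diagonalisable and x(t) = e^{At} x(0) = V diag(e^{λ_i t}) V^{-1} x(0), where the columns of V are the eigenvectors.
λ = -4: A - (-4)I = [[6, -2], [12, -4]]. Row 1 gives 6·v1 + (-2)·v2 = 0, so take v_1 = [1, 3]^T.
λ = -2: A - (-2)I = [[4, -2], [12, -6]]. Row 1 gives 4·v1 + (-2)·v2 = 0, so take v_2 = [-1, -2]^T.
V = [v_1 v_2] = [[1, -1], [3, -2]] has det V = 1, so V^{-1} = adj(V)/det V = [[-2, 1], [-3, 1]].
Modal coordinates z(0) = V^{-1} x(0): (-2)·3 + 1·0 = -6; (-3)·3 + 1·0 = -9; so z(0) = [-6, -9]^T.
x_1(t) = Σ_i (v_i)_1 · z_i(0) · e^{λ_i t} (row 1 of V times the modal terms).
x_1(1.0) = 1·(-6)·e^{-4·1.0} + (-1)·(-9)·e^{-2·1.0} = (-6)·0.018316 + 9·0.135335 = 1.1081.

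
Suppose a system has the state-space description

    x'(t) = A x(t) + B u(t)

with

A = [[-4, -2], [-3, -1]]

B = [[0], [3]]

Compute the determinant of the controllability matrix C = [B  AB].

18

AB = [[-6], [-3]]
Controllability matrix C = [B  AB] = [[0, -6], [3, -3]]
det(C) = 0·(-3) - (-6)·3 = 0 - (-18) = 18
Since det(C) ≠ 0, rank(C) = 2 and the system is completely controllable.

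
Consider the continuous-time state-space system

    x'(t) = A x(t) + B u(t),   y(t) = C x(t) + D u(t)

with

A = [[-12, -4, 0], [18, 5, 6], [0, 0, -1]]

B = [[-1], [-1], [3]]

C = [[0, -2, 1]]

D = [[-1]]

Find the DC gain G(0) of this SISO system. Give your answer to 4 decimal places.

-29.0000

G(0) = C(-A)^{-1}B + D = -C A^{-1} B + D.
det A = -12, so A^{-1} = (1/-12)·adj(A) = [[5/12, 1/3, 2], [-3/2, -1, -6], [0, 0, -1]]
A^{-1} B = [21/4, -31/2, -3]^T
C A^{-1} B = 28
G(0) = D - C A^{-1} B = -1 - (28) = -29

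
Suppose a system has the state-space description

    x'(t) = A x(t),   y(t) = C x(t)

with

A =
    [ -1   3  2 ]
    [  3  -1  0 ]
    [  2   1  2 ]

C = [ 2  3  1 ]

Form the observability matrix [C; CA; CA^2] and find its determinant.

-447

CA = [[9, 4, 6]]
CA^2 = [[15, 29, 30]]
Observability matrix O = [C; CA; CA^2] = [[2, 3, 1], [9, 4, 6], [15, 29, 30]]
Expanding along the first row, det(O) = 2·(4·30 - 6·29) - 3·(9·30 - 6·15) + 1·(9·29 - 4·15) = 2·(-54) - 3·180 + 1·201 = -447
Since det(O) ≠ 0, rank(O) = 3 and the system is completely observable.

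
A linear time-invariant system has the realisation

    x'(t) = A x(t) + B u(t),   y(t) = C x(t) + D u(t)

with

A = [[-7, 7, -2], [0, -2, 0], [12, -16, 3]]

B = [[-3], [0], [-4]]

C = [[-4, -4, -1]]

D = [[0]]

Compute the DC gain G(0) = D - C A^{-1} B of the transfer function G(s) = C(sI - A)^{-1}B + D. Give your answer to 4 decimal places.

G(0) = C(-A)^{-1}B + D = -C A^{-1} B + D.
det A = -6, so A^{-1} = (1/-6)·adj(A) = [[1, -11/6, 2/3], [0, -1/2, 0], [-4, 14/3, -7/3]]
A^{-1} B = [-17/3, 0, 64/3]^T
C A^{-1} B = 4/3
G(0) = D - C A^{-1} B = 0 - (4/3) = -4/3 ≈ -1.3333

-1.3333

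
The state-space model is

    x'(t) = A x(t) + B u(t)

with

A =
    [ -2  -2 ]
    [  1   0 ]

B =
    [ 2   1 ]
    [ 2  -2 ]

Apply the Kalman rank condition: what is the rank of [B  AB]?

2

AB = [[-8, 2], [2, 1]]
Controllability matrix C = [B  AB] = [[2, 1, -8, 2], [2, -2, 2, 1]]
Take the 2×2 submatrix of C formed by columns 1, 2: [[2, 1], [2, -2]]. Its determinant is 2·(-2) - 1·2 = -4 - 2 = -6 ≠ 0.
So rank(C) ≥ 2; since C has 2 rows, rank(C) = 2.
rank(C) = 2 = n, so the pair (A, B) is completely controllable.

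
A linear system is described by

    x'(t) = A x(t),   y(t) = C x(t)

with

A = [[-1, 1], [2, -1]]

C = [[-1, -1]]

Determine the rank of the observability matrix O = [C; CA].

CA = [[-1, 0]]
Observability matrix O = [C; CA] = [[-1, -1], [-1, 0]]
det(O) = (-1)·0 - (-1)·(-1) = 0 - 1 = -1 ≠ 0, so rank(O) = 2.
rank(O) = 2 = n, so the pair (A, C) is completely observable.

2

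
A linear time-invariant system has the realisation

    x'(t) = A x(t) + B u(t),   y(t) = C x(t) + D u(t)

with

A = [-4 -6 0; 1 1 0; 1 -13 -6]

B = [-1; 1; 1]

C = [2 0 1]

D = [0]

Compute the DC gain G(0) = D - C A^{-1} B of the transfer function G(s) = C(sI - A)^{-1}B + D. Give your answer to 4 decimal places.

-8.5000

G(0) = C(-A)^{-1}B + D = -C A^{-1} B + D.
det A = -12, so A^{-1} = (1/-12)·adj(A) = [[1/2, 3, 0], [-1/2, -2, 0], [7/6, 29/6, -1/6]]
A^{-1} B = [5/2, -3/2, 7/2]^T
C A^{-1} B = 17/2
G(0) = D - C A^{-1} B = 0 - (17/2) = -17/2 ≈ -8.5000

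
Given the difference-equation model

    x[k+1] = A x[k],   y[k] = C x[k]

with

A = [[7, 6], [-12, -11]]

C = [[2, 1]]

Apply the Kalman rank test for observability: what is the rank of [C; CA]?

1

CA = [[2, 1]]
Observability matrix O = [C; CA] = [[2, 1], [2, 1]]
Every row of O is a scalar multiple of row 1 = [2, 1] (multipliers 1, 1), so the rows span a one-dimensional space.
O ≠ 0, hence rank(O) = 1.
rank(O) = 1 < n = 2, so the pair (A, C) is not completely observable.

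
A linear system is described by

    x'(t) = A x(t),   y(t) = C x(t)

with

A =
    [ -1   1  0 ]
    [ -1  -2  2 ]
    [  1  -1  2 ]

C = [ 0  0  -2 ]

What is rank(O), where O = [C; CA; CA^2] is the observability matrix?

3

CA = [[-2, 2, -4]]
CA^2 = [[-4, -2, -4]]
Observability matrix O = [C; CA; CA^2] = [[0, 0, -2], [-2, 2, -4], [-4, -2, -4]]
det(O) = 0·(2·(-4) - (-4)·(-2)) - 0·((-2)·(-4) - (-4)·(-4)) + (-2)·((-2)·(-2) - 2·(-4)) = 0·(-16) - 0·(-8) + (-2)·12 = -24 ≠ 0, so rank(O) = 3.
rank(O) = 3 = n, so the pair (A, C) is completely observable.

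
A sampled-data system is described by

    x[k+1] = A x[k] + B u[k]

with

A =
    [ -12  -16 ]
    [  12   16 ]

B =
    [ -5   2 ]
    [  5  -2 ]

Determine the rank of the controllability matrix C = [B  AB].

AB = [[-20, 8], [20, -8]]
Controllability matrix C = [B  AB] = [[-5, 2, -20, 8], [5, -2, 20, -8]]
Every column of C is a scalar multiple of column 1 = [-5, 5] (multipliers 1, -2/5, 4, -8/5), so the columns span a one-dimensional space.
C ≠ 0, hence rank(C) = 1.
rank(C) = 1 < n = 2, so the pair (A, B) is not completely controllable.

1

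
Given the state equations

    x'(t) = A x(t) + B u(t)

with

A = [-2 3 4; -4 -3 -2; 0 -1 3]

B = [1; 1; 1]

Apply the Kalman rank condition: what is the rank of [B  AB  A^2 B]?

AB = [[5], [-9], [2]]
A^2B = [[-29], [3], [15]]
Controllability matrix C = [B  AB  A^2B] = [[1, 5, -29], [1, -9, 3], [1, 2, 15]]
det(C) = 1·((-9)·15 - 3·2) - 5·(1·15 - 3·1) + (-29)·(1·2 - (-9)·1) = 1·(-141) - 5·12 + (-29)·11 = -520 ≠ 0, so rank(C) = 3.
rank(C) = 3 = n, so the pair (A, B) is completely controllable.

3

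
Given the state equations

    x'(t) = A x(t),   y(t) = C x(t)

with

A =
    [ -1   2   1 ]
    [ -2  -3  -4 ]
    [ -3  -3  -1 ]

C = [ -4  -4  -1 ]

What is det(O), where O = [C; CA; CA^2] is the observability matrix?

1118

CA = [[15, 7, 13]]
CA^2 = [[-68, -30, -26]]
Observability matrix O = [C; CA; CA^2] = [[-4, -4, -1], [15, 7, 13], [-68, -30, -26]]
Expanding along the first row, det(O) = (-4)·(7·(-26) - 13·(-30)) - (-4)·(15·(-26) - 13·(-68)) + (-1)·(15·(-30) - 7·(-68)) = (-4)·208 - (-4)·494 + (-1)·26 = 1118
Since det(O) ≠ 0, rank(O) = 3 and the system is completely observable.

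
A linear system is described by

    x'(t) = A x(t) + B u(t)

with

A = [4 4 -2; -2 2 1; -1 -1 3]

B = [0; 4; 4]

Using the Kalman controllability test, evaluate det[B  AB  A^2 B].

AB = [[8], [12], [8]]
A^2B = [[64], [16], [4]]
Controllability matrix C = [B  AB  A^2B] = [[0, 8, 64], [4, 12, 16], [4, 8, 4]]
Expanding along the first row, det(C) = 0·(12·4 - 16·8) - 8·(4·4 - 16·4) + 64·(4·8 - 12·4) = 0·(-80) - 8·(-48) + 64·(-16) = -640
Since det(C) ≠ 0, rank(C) = 3 and the system is completely controllable.

-640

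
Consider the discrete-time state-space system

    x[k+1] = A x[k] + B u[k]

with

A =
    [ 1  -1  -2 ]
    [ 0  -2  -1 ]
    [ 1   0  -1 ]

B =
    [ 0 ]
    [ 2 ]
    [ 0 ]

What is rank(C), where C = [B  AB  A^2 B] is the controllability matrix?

AB = [[-2], [-4], [0]]
A^2B = [[2], [8], [-2]]
Controllability matrix C = [B  AB  A^2B] = [[0, -2, 2], [2, -4, 8], [0, 0, -2]]
det(C) = 0·((-4)·(-2) - 8·0) - (-2)·(2·(-2) - 8·0) + 2·(2·0 - (-4)·0) = 0·8 - (-2)·(-4) + 2·0 = -8 ≠ 0, so rank(C) = 3.
rank(C) = 3 = n, so the pair (A, B) is completely controllable.

3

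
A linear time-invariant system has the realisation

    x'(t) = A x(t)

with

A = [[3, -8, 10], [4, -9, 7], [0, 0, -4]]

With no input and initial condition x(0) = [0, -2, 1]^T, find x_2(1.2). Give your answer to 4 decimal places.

0.9084

det(sI - A) = s^3 - (tr A)s^2 + (M11 + M22 + M33)s - det A, where Mii is the 2×2 principal minor of A obtained by deleting row i and column i.
tr A = 3 + (-9) + (-4) = -10; M11 = (-9)·(-4) - 7·0 = 36 - 0 = 36; M22 = 3·(-4) - 10·0 = -12 - 0 = -12; M33 = 3·(-9) - (-8)·4 = -27 - (-32) = 5; sum of minors = 29.
det A = 3·((-9)·(-4) - 7·0) - (-8)·(4·(-4) - 7·0) + 10·(4·0 - (-9)·0) = 3·36 - (-8)·(-16) + 10·0 = -20.
So p(s) = det(sI - A) = s^3 + 10s^2 + 29s + 20.
Rational-root test: any integer root divides 20. Testing small divisors, s = -1 works: p(-1) = -1 + 10 + (-29) + 20 = 0, so (s + 1) is a factor.
Dividing, p(s) = (s + 1)(s^2 + 9s + 20).
Factor s^2 + 9s + 20: two numbers with sum -9 and product 20 are -4 and -5, so s^2 + 9s + 20 = (s + 4)(s + 5).
Hence p(s) = (s + 1) (s + 4) (s + 5), with roots -5, -4, -1.
The eigenvalues -5, -4, -1 are distinct and real, so A is diagonalisable and x(t) = e^{At} x(0) = V diag(e^{λ_i t}) V^{-1} x(0), where the columns of V are the eigenvectors.
λ = -5: A - (-5)I = [[8, -8, 10], [4, -4, 7], [0, 0, 1]]. v must be orthogonal to every row; (row 1) × (row 2) = [-16, -16, 0], so take v_1 = [1, 1, 0]^T.
λ = -4: A - (-4)I = [[7, -8, 10], [4, -5, 7], [0, 0, 0]]. v must be orthogonal to every row; (row 1) × (row 2) = [-6, -9, -3], so take v_2 = [2, 3, 1]^T.
λ = -1: A - (-1)I = [[4, -8, 10], [4, -8, 7], [0, 0, -3]]. v must be orthogonal to every row; (row 1) × (row 2) = [24, 12, 0], so take v_3 = [-2, -1, 0]^T.
V = [v_1 v_2 v_3] = [[1, 2, -2], [1, 3, -1], [0, 1, 0]] has det V = -1, so V^{-1} = adj(V)/det V = [[-1, 2, -4], [0, 0, 1], [-1, 1, -1]].
Modal coordinates z(0) = V^{-1} x(0): (-1)·0 + 2·(-2) + (-4)·1 = -8; 0·0 + 0·(-2) + 1·1 = 1; (-1)·0 + 1·(-2) + (-1)·1 = -3; so z(0) = [-8, 1, -3]^T.
x_2(t) = Σ_i (v_i)_2 · z_i(0) · e^{λ_i t} (row 2 of V times the modal terms).
x_2(1.2) = 1·(-8)·e^{-5·1.2} + 3·1·e^{-4·1.2} + (-1)·(-3)·e^{-1·1.2} = (-8)·0.002479 + 3·0.008230 + 3·0.301194 = 0.9084.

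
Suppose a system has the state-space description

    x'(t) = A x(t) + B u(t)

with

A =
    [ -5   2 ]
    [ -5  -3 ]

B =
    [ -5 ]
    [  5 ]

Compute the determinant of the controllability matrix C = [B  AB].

AB = [[35], [10]]
Controllability matrix C = [B  AB] = [[-5, 35], [5, 10]]
det(C) = (-5)·10 - 35·5 = -50 - 175 = -225
Since det(C) ≠ 0, rank(C) = 2 and the system is completely controllable.

-225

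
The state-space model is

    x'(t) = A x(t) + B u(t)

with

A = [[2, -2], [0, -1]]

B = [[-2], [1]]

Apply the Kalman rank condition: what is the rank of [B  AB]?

2

AB = [[-6], [-1]]
Controllability matrix C = [B  AB] = [[-2, -6], [1, -1]]
det(C) = (-2)·(-1) - (-6)·1 = 2 - (-6) = 8 ≠ 0, so rank(C) = 2.
rank(C) = 2 = n, so the pair (A, B) is completely controllable.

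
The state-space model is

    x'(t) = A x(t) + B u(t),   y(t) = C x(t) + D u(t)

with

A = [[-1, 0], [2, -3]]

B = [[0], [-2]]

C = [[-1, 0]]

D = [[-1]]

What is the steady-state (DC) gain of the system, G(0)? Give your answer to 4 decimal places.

-1.0000

G(0) = C(-A)^{-1}B + D = -C A^{-1} B + D.
det A = 3, so A^{-1} = (1/3)·adj(A) = [[-1, 0], [-2/3, -1/3]]
A^{-1} B = [0, 2/3]^T
C A^{-1} B = 0
G(0) = D - C A^{-1} B = -1 - (0) = -1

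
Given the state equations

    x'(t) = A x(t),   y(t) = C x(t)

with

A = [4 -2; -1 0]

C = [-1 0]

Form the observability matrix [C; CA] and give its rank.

CA = [[-4, 2]]
Observability matrix O = [C; CA] = [[-1, 0], [-4, 2]]
det(O) = (-1)·2 - 0·(-4) = -2 - 0 = -2 ≠ 0, so rank(O) = 2.
rank(O) = 2 = n, so the pair (A, C) is completely observable.

2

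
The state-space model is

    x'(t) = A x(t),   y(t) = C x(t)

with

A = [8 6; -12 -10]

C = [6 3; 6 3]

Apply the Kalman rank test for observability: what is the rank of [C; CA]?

1

CA = [[12, 6], [12, 6]]
Observability matrix O = [C; CA] = [[6, 3], [6, 3], [12, 6], [12, 6]]
Every row of O is a scalar multiple of row 1 = [6, 3] (multipliers 1, 1, 2, 2), so the rows span a one-dimensional space.
O ≠ 0, hence rank(O) = 1.
rank(O) = 1 < n = 2, so the pair (A, C) is not completely observable.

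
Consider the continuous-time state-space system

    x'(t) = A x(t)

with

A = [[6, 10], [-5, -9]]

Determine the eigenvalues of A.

-4, 1

det(sI - A) = s^2 - (tr A)s + det A, with tr A = 6 + (-9) = -3 and det A = 6·(-9) - 10·(-5) = -54 - (-50) = -4.
So p(s) = det(sI - A) = s^2 + 3s - 4.
Factor s^2 + 3s - 4: two numbers with sum -3 and product -4 are 1 and -4, so s^2 + 3s - 4 = (s - 1)(s + 4).
Hence p(s) = (s - 1) (s + 4), with roots -4, 1.
At least one eigenvalue has non-negative real part, so the system is not asymptotically stable.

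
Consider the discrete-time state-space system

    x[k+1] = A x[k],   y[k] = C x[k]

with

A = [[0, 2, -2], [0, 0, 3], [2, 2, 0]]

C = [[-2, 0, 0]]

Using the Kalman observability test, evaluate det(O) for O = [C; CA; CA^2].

CA = [[0, -4, 4]]
CA^2 = [[8, 8, -12]]
Observability matrix O = [C; CA; CA^2] = [[-2, 0, 0], [0, -4, 4], [8, 8, -12]]
Expanding along the first row, det(O) = (-2)·((-4)·(-12) - 4·8) - 0·(0·(-12) - 4·8) + 0·(0·8 - (-4)·8) = (-2)·16 - 0·(-32) + 0·32 = -32
Since det(O) ≠ 0, rank(O) = 3 and the system is completely observable.

-32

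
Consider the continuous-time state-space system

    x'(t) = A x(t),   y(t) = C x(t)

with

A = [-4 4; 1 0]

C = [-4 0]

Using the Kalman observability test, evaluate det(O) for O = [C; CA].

CA = [[16, -16]]
Observability matrix O = [C; CA] = [[-4, 0], [16, -16]]
det(O) = (-4)·(-16) - 0·16 = 64 - 0 = 64
Since det(O) ≠ 0, rank(O) = 2 and the system is completely observable.

64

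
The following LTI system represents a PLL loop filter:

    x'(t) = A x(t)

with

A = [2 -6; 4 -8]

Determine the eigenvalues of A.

det(sI - A) = s^2 - (tr A)s + det A, with tr A = 2 + (-8) = -6 and det A = 2·(-8) - (-6)·4 = -16 - (-24) = 8.
So p(s) = det(sI - A) = s^2 + 6s + 8.
Factor s^2 + 6s + 8: two numbers with sum -6 and product 8 are -2 and -4, so s^2 + 6s + 8 = (s + 2)(s + 4).
Hence p(s) = (s + 2) (s + 4), with roots -4, -2.
All eigenvalues have negative real part, so the system is asymptotically stable.

-4, -2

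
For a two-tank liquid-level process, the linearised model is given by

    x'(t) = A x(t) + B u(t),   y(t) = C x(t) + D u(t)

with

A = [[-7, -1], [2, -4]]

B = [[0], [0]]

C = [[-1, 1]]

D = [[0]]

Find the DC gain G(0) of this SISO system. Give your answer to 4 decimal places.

G(0) = C(-A)^{-1}B + D = -C A^{-1} B + D.
det A = 30, so A^{-1} = (1/30)·adj(A) = [[-2/15, 1/30], [-1/15, -7/30]]
A^{-1} B = [0, 0]^T
C A^{-1} B = 0
G(0) = D - C A^{-1} B = 0 - (0) = 0

0.0000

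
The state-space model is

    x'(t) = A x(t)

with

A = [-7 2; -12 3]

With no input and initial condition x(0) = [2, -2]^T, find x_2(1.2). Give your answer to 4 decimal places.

det(sI - A) = s^2 - (tr A)s + det A, with tr A = (-7) + 3 = -4 and det A = (-7)·3 - 2·(-12) = -21 - (-24) = 3.
So p(s) = det(sI - A) = s^2 + 4s + 3.
Factor s^2 + 4s + 3: two numbers with sum -4 and product 3 are -1 and -3, so s^2 + 4s + 3 = (s + 1)(s + 3).
Hence p(s) = (s + 1) (s + 3), with roots -3, -1.
The eigenvalues -3, -1 are distinct and real, so A is diagonalisable and x(t) = e^{At} x(0) = V diag(e^{λ_i t}) V^{-1} x(0), where the columns of V are the eigenvectors.
λ = -3: A - (-3)I = [[-4, 2], [-12, 6]]. Row 1 gives (-4)·v1 + 2·v2 = 0, so take v_1 = [1, 2]^T.
λ = -1: A - (-1)I = [[-6, 2], [-12, 4]]. Row 1 gives (-6)·v1 + 2·v2 = 0, so take v_2 = [1, 3]^T.
V = [v_1 v_2] = [[1, 1], [2, 3]] has det V = 1, so V^{-1} = adj(V)/det V = [[3, -1], [-2, 1]].
Modal coordinates z(0) = V^{-1} x(0): 3·2 + (-1)·(-2) = 8; (-2)·2 + 1·(-2) = -6; so z(0) = [8, -6]^T.
x_2(t) = Σ_i (v_i)_2 · z_i(0) · e^{λ_i t} (row 2 of V times the modal terms).
x_2(1.2) = 2·8·e^{-3·1.2} + 3·(-6)·e^{-1·1.2} = 16·0.027324 + (-18)·0.301194 = -4.9843.

-4.9843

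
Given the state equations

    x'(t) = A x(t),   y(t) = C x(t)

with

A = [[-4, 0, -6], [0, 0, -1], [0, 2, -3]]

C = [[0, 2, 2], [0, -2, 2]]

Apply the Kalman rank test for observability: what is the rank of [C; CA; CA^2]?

2

CA = [[0, 4, -8], [0, 4, -4]]
CA^2 = [[0, -16, 20], [0, -8, 8]]
Observability matrix O = [C; CA; CA^2] = [[0, 2, 2], [0, -2, 2], [0, 4, -8], [0, 4, -4], [0, -16, 20], [0, -8, 8]]
Column 1 of O is identically zero, so rank(O) ≤ 2.
The 2×2 minor from rows 1, 2, columns 2, 3 is 2·2 - 2·(-2) = 4 - (-4) = 8 ≠ 0, so rank(O) = 2.
rank(O) = 2 < n = 3, so the pair (A, C) is not completely observable.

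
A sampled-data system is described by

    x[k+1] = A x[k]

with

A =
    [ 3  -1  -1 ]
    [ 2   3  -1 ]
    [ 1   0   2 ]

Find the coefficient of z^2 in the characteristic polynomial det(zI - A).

-8

Expand det(zI - A) for the 3×3 matrix.
p(z) = z^3 - 8z^2 + 24z - 26.
(Check: constant term = det(-A) = (-1)^3 det A = -26; coefficient of z^2 = -tr A = -8.)
The coefficient of z^2 is -8.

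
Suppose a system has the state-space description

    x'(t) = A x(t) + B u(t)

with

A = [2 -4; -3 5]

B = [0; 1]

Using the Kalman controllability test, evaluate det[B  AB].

4

AB = [[-4], [5]]
Controllability matrix C = [B  AB] = [[0, -4], [1, 5]]
det(C) = 0·5 - (-4)·1 = 0 - (-4) = 4
Since det(C) ≠ 0, rank(C) = 2 and the system is completely controllable.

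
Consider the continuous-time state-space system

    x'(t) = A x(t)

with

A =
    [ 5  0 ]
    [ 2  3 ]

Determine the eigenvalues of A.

det(sI - A) = s^2 - (tr A)s + det A, with tr A = 5 + 3 = 8 and det A = 5·3 - 0·2 = 15 - 0 = 15.
So p(s) = det(sI - A) = s^2 - 8s + 15.
Factor s^2 - 8s + 15: two numbers with sum 8 and product 15 are 5 and 3, so s^2 - 8s + 15 = (s - 5)(s - 3).
Hence p(s) = (s - 5) (s - 3), with roots 3, 5.
At least one eigenvalue has non-negative real part, so the system is not asymptotically stable.

3, 5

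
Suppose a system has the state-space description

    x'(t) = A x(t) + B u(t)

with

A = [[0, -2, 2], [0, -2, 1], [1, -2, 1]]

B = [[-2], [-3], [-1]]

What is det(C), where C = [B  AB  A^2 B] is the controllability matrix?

-4

AB = [[4], [5], [3]]
A^2B = [[-4], [-7], [-3]]
Controllability matrix C = [B  AB  A^2B] = [[-2, 4, -4], [-3, 5, -7], [-1, 3, -3]]
Expanding along the first row, det(C) = (-2)·(5·(-3) - (-7)·3) - 4·((-3)·(-3) - (-7)·(-1)) + (-4)·((-3)·3 - 5·(-1)) = (-2)·6 - 4·2 + (-4)·(-4) = -4
Since det(C) ≠ 0, rank(C) = 3 and the system is completely controllable.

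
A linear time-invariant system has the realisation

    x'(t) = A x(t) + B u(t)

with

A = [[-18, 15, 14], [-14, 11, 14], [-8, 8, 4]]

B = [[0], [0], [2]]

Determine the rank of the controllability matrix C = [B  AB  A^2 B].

2

AB = [[28], [28], [8]]
A^2B = [[28], [28], [32]]
Controllability matrix C = [B  AB  A^2B] = [[0, 28, 28], [0, 28, 28], [2, 8, 32]]
The rows r1, r2, r3 of C are linearly dependent: -r1 + r2 = 0 (check each entry), so rank(C) ≤ 2.
The 2×2 minor from rows 1, 3, columns 1, 2 is 0·8 - 28·2 = 0 - 56 = -56 ≠ 0, so rank(C) = 2.
rank(C) = 2 < n = 3, so the pair (A, B) is not completely controllable.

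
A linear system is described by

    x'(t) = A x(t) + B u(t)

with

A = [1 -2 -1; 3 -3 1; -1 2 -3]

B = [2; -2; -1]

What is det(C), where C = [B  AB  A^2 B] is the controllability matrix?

675

AB = [[7], [11], [-3]]
A^2B = [[-12], [-15], [24]]
Controllability matrix C = [B  AB  A^2B] = [[2, 7, -12], [-2, 11, -15], [-1, -3, 24]]
Expanding along the first row, det(C) = 2·(11·24 - (-15)·(-3)) - 7·((-2)·24 - (-15)·(-1)) + (-12)·((-2)·(-3) - 11·(-1)) = 2·219 - 7·(-63) + (-12)·17 = 675
Since det(C) ≠ 0, rank(C) = 3 and the system is completely controllable.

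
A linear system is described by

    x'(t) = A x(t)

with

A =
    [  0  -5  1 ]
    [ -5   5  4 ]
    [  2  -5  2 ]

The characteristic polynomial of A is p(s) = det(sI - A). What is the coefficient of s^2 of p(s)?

Expand det(sI - A) for the 3×3 matrix.
p(s) = s^3 - 7s^2 + 3s + 75.
(Check: constant term = det(-A) = (-1)^3 det A = 75; coefficient of s^2 = -tr A = -7.)
The coefficient of s^2 is -7.

-7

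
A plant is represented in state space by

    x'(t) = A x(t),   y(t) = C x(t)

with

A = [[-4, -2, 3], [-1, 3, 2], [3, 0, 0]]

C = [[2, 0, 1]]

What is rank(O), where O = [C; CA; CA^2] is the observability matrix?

3

CA = [[-5, -4, 6]]
CA^2 = [[42, -2, -23]]
Observability matrix O = [C; CA; CA^2] = [[2, 0, 1], [-5, -4, 6], [42, -2, -23]]
det(O) = 2·((-4)·(-23) - 6·(-2)) - 0·((-5)·(-23) - 6·42) + 1·((-5)·(-2) - (-4)·42) = 2·104 - 0·(-137) + 1·178 = 386 ≠ 0, so rank(O) = 3.
rank(O) = 3 = n, so the pair (A, C) is completely observable.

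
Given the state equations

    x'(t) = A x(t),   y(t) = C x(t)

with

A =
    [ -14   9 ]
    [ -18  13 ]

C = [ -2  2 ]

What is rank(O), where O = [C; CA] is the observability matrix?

1

CA = [[-8, 8]]
Observability matrix O = [C; CA] = [[-2, 2], [-8, 8]]
Every row of O is a scalar multiple of row 1 = [-2, 2] (multipliers 1, 4), so the rows span a one-dimensional space.
O ≠ 0, hence rank(O) = 1.
rank(O) = 1 < n = 2, so the pair (A, C) is not completely observable.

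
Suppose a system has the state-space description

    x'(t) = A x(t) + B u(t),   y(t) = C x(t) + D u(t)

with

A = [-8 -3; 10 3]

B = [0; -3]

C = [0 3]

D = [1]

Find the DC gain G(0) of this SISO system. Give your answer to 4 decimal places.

-11.0000

G(0) = C(-A)^{-1}B + D = -C A^{-1} B + D.
det A = 6, so A^{-1} = (1/6)·adj(A) = [[1/2, 1/2], [-5/3, -4/3]]
A^{-1} B = [-3/2, 4]^T
C A^{-1} B = 12
G(0) = D - C A^{-1} B = 1 - (12) = -11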